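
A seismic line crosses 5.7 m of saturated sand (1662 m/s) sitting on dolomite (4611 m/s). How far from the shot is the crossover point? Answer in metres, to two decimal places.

16.63 m

x_cross = 2h·√((V₂+V₁)/(V₂−V₁)).
(V₂+V₁)/(V₂−V₁) = (4611+1662)/(4611−1662) = 2.1272; √ = 1.4585.
x_cross = 2·5.7·1.4585 = 16.63 m.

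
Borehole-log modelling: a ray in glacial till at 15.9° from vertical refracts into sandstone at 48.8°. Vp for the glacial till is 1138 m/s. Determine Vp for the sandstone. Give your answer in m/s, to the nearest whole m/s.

sin 15.9° = 0.2740; sin 48.8° = 0.7524.
V₂ = V₁·(sin θ₂/sin θ₁) = 1138·(0.7524/0.2740) = 3125.46 m/s.

3125 m/s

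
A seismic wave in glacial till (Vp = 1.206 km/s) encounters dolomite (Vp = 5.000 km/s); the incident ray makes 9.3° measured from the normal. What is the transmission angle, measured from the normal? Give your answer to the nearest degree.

42°

Snell's law: sin θ₂ = (V₂/V₁)·sin θ₁ = (5.000/1.206)·sin 9.3° = 0.6700.
θ₂ = arcsin 0.6700 = 42.07° from the normal.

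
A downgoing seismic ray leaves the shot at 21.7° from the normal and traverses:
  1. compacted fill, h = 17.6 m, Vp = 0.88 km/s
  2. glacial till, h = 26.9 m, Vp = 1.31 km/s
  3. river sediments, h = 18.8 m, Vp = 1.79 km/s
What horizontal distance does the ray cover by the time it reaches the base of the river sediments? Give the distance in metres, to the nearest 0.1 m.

Ray parameter p = sin 21.7° / 0.88 km/s = 4.2017e-01 s/km.
Layer 1: θ = 21.70°; offset = 17.6·tan 21.70° = 7.004 m.
Layer 2: sin θ = p·1.31 = 0.5504 → θ = 33.40°; offset = 26.9·tan 33.40° = 17.734 m.
Layer 3: sin θ = p·1.79 = 0.7521 → θ = 48.77°; offset = 18.8·tan 48.77° = 21.454 m.
Summing the layer offsets gives 46.193 m.

46.2 m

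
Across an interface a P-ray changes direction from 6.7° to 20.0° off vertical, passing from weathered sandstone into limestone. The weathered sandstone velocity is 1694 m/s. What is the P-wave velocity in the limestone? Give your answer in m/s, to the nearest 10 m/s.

sin 6.7° = 0.1167; sin 20.0° = 0.3420.
V₂ = V₁·(sin θ₂/sin θ₁) = 1694·(0.3420/0.1167) = 4965.96 m/s.

4970 m/s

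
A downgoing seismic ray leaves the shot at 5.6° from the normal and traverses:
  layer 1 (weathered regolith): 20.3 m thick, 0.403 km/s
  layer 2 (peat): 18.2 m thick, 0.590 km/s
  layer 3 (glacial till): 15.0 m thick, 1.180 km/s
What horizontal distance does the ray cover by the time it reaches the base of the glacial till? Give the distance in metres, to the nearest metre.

p = sin θ₁/V₁ = sin 5.6°/0.403 = 2.4214e-01 s/km is conserved through the stack.
Layer 1: θ = 5.60°; offset = 20.3·tan 5.60° = 1.990 m.
Layer 2: sin θ = p·0.590 = 0.1429 → θ = 8.21°; offset = 18.2·tan 8.21° = 2.627 m.
Layer 3: sin θ = p·1.180 = 0.2857 → θ = 16.60°; offset = 15.0·tan 16.60° = 4.472 m.
Σ offsets = 9.090 m.

9 m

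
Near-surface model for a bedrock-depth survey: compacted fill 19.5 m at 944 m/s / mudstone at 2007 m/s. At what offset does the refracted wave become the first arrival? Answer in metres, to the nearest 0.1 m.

65.0 m

x_cross = 2h·√((V₂+V₁)/(V₂−V₁)).
(V₂+V₁)/(V₂−V₁) = (2007+944)/(2007−944) = 2.7761; √ = 1.6662.
x_cross = 2·19.5·1.6662 = 64.98 m.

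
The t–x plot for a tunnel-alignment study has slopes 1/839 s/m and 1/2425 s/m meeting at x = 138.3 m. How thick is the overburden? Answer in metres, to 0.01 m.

48.20 m

h = (x_cross/2)·√((V₂−V₁)/(V₂+V₁)).
(V₂−V₁)/(V₂+V₁) = (2425−839)/(2425+839) = 0.4859; √ = 0.6971.
h = (138.3/2)·0.6971 = 48.20 m.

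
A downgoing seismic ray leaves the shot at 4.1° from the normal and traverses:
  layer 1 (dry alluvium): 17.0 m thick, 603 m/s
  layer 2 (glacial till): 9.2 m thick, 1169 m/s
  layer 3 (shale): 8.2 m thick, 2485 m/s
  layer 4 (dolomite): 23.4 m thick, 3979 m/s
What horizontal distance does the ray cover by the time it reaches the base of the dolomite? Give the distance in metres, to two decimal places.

17.56 m

p = sin θ₁/V₁ = sin 4.1°/603 = 1.1857e-04 s/m is conserved through the stack.
Layer 1: θ = 4.10°; offset = 17.0·tan 4.10° = 1.2186 m.
Layer 2: sin θ = p·1169 = 0.1386 → θ = 7.97°; offset = 9.2·tan 7.97° = 1.2876 m.
Layer 3: sin θ = p·2485 = 0.2946 → θ = 17.14°; offset = 8.2·tan 17.14° = 2.5283 m.
Layer 4: sin θ = p·3979 = 0.4718 → θ = 28.15°; offset = 23.4·tan 28.15° = 12.5209 m.
Total horizontal offset = 17.5555 m.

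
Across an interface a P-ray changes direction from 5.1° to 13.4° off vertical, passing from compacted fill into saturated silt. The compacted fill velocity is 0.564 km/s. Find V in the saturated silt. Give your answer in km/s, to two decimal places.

1.47 km/s

sin 5.1° = 0.0889; sin 13.4° = 0.2317.
V₂ = V₁·(sin θ₂/sin θ₁) = 0.564·(0.2317/0.0889) = 1.47 km/s.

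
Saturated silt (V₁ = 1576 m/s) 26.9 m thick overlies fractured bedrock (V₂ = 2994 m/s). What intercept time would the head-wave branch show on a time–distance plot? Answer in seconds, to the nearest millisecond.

tᵢ = 2h·√(V₂²−V₁²)/(V₁V₂).
√(V₂²−V₁²) = √(2994²−1576²) = 2545.6 m/s.
tᵢ = 2·26.9·2545.6/(1576·2994) = 0.02902 s.

0.029 s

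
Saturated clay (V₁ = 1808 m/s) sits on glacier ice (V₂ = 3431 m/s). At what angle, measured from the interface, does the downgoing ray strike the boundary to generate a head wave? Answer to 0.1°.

58.2°

Critical incidence: sin θ_c = V₁/V₂ = 1808/3431 = 0.5270.
θ_c = arcsin 0.5270 = 31.80°.
Measured from the interface: 90° − 31.80° = 58.20°.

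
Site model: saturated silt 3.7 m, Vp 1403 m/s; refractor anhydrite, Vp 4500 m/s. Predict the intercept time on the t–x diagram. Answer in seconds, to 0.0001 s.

tᵢ = 2h·√(V₂²−V₁²)/(V₁V₂).
√(V₂²−V₁²) = √(4500²−1403²) = 4275.7 m/s.
tᵢ = 2·3.7·4275.7/(1403·4500) = 0.00501 s.

0.0050 s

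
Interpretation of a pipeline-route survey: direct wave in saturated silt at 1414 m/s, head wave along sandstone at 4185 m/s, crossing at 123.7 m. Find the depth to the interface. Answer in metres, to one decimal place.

x_cross = 2h·√((V₂+V₁)/(V₂−V₁)) → h = x_cross / (2·√((V₂+V₁)/(V₂−V₁))).
√((V₂+V₁)/(V₂−V₁)) = √((4185+1414)/(4185−1414)) = 1.4215.
h = 123.7 / (2·1.4215) = 43.51 m.

43.5 m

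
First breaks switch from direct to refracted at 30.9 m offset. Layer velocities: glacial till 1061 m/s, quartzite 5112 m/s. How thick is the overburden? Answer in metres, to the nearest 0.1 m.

12.5 m

h = (x_cross/2)·√((V₂−V₁)/(V₂+V₁)).
(V₂−V₁)/(V₂+V₁) = (5112−1061)/(5112+1061) = 0.6562; √ = 0.8101.
h = (30.9/2)·0.8101 = 12.52 m.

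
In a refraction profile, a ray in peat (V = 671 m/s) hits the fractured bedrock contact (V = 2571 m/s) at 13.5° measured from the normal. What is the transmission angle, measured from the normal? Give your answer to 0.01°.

63.44°

sin θ₁/V₁ = sin θ₂/V₂ ⇒ sin θ₂ = 2571·sin 13.5°/671 = 2571·0.2334/671 = 0.8945.
θ₂ = arcsin 0.8945 = 63.44° from the normal.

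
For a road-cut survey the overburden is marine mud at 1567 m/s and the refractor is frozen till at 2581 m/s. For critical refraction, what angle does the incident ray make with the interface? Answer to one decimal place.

Critical incidence: sin θ_c = V₁/V₂ = 1567/2581 = 0.6071.
θ_c = arcsin 0.6071 = 37.38°.
Measured from the interface: 90° − 37.38° = 52.62°.

52.6°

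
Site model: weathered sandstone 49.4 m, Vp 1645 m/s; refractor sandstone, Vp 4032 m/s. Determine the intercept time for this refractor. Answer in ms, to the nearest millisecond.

tᵢ = 2h·√(V₂²−V₁²)/(V₁V₂).
√(V₂²−V₁²) = √(4032²−1645²) = 3681.2 m/s.
tᵢ = 2·49.4·3681.2/(1645·4032) = 0.05483 s.

55 ms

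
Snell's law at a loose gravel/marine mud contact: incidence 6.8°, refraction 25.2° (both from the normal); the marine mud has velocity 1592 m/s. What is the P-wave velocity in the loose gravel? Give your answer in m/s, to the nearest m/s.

443 m/s

Snell's law: sin 6.8°/V₁ = sin 25.2°/V₂.
V₁ = V₂·sin 6.8°/sin 25.2° = 1592 × 0.2781 = 442.72 m/s.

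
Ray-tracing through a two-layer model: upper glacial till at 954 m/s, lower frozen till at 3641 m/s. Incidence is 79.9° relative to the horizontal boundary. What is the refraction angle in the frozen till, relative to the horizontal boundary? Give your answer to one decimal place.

48.0°

Convert to the normal: θ₁ = 90° − 79.9° = 10.1°.
sin θ₁/V₁ = sin θ₂/V₂ ⇒ sin θ₂ = 3641·sin 10.1°/954 = 3641·0.1754/954 = 0.6693.
θ₂ = arcsin 0.6693 = 42.01° from the normal.
From the interface: 90° − 42.01° = 47.99°.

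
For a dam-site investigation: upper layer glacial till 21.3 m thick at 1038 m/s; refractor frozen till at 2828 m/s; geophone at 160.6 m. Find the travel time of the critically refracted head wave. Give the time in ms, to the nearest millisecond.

95 ms

θ_c = arcsin(V₁/V₂) = arcsin(1038/2828) = 21.53°, cos θ_c = 0.9302.
Intercept time tᵢ = 2h cos θ_c / V₁ = 2·21.3·0.9302/1038 = 0.03818 s.
t = x/V₂ + tᵢ = 160.6/2828 + 0.03818 = 0.09497 s.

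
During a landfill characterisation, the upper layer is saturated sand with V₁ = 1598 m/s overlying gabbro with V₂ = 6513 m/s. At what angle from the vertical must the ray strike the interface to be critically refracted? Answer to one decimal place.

14.2°

Critical incidence: sin θ_c = V₁/V₂ = 1598/6513 = 0.2454.
θ_c = arcsin 0.2454 = 14.20°.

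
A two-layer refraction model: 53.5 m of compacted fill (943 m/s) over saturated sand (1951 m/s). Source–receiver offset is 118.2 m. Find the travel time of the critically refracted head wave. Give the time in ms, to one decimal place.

159.9 ms

t = x/V₂ + 2h·√(V₂²−V₁²)/(V₁V₂).
√(V₂²−V₁²) = √(1951²−943²) = 1708.0 m/s; delay term = 2·53.5·1708.0/(943·1951) = 0.09933 s.
t = 118.2/1951 + 0.09933 = 0.15992 s.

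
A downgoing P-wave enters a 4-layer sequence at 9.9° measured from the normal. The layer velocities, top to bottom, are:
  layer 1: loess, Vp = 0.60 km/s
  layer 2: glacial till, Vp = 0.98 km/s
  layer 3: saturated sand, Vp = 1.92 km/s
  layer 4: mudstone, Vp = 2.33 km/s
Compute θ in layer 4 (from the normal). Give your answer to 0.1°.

Snell's law across each interface conserves sin θ / V, so sin θ_4 = V_4·sin θ₁/V₁.
sin θ_4 = 2.33 × sin 9.9° / 0.60 = 0.6677.
θ_4 = 41.89° from the vertical.

41.9°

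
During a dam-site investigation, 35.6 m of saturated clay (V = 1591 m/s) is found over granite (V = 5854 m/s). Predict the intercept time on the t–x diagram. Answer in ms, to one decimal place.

43.1 ms

tᵢ = 2h·√(V₂²−V₁²)/(V₁V₂).
√(V₂²−V₁²) = √(5854²−1591²) = 5633.7 m/s.
tᵢ = 2·35.6·5633.7/(1591·5854) = 0.04307 s.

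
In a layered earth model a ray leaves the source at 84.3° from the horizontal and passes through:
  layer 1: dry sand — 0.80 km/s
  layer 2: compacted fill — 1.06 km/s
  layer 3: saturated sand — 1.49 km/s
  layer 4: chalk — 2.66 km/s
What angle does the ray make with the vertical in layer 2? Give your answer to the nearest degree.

8°

From the normal: θ₁ = 90° − 84.3° = 5.7°.
Ray parameter p = sin 5.7° / 0.80 = 1.2415e-01 s/km.
sin θ_2 = p·V_2 = 1.2415e-01 × 1.06 = 0.1316.
θ_2 = arcsin 0.1316 = 7.56°.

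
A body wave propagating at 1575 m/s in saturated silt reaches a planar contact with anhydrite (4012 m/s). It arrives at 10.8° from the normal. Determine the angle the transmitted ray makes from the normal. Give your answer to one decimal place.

sin θ₁/V₁ = sin θ₂/V₂ ⇒ sin θ₂ = 4012·sin 10.8°/1575 = 4012·0.1874/1575 = 0.4773.
θ₂ = arcsin 0.4773 = 28.51° from the normal.

28.5°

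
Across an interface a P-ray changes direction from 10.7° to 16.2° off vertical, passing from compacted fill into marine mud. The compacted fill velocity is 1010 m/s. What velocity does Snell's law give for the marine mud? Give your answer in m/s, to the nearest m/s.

sin 10.7° = 0.1857; sin 16.2° = 0.2790.
V₂ = V₁·(sin θ₂/sin θ₁) = 1010·(0.2790/0.1857) = 1517.67 m/s.

1518 m/s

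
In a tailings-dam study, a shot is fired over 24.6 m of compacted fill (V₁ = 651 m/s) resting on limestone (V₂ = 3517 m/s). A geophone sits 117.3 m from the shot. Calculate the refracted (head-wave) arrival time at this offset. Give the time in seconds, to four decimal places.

θ_c = arcsin(V₁/V₂) = arcsin(651/3517) = 10.67°, cos θ_c = 0.9827.
Intercept time tᵢ = 2h cos θ_c / V₁ = 2·24.6·0.9827/651 = 0.07427 s.
t = x/V₂ + tᵢ = 117.3/3517 + 0.07427 = 0.10762 s.

0.1076 s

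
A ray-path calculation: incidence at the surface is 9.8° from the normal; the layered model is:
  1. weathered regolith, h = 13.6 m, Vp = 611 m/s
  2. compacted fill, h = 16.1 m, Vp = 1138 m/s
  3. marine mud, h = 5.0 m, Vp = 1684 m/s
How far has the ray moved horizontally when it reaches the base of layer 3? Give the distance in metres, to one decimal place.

p = sin θ₁/V₁ = sin 9.8°/611 = 2.7858e-04 s/m is conserved through the stack.
Layer 1: θ = 9.80°; offset = 13.6·tan 9.80° = 2.349 m.
Layer 2: sin θ = p·1138 = 0.3170 → θ = 18.48°; offset = 16.1·tan 18.48° = 5.382 m.
Layer 3: sin θ = p·1684 = 0.4691 → θ = 27.98°; offset = 5.0·tan 27.98° = 2.656 m.
Σ offsets = 10.387 m.

10.4 m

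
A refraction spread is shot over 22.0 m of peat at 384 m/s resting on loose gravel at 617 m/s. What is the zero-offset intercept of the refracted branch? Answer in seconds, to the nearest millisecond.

tᵢ = 2h·√(V₂²−V₁²)/(V₁V₂).
√(V₂²−V₁²) = √(617²−384²) = 482.9 m/s.
tᵢ = 2·22.0·482.9/(384·617) = 0.08969 s.

0.090 s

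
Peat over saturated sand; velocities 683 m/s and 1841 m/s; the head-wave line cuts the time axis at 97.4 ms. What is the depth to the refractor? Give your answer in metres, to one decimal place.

35.8 m

θ_c = arcsin(683/1841) = 21.78°; cos θ_c = 0.9286.
tᵢ = 2h cos θ_c/V₁ ⇒ h = tᵢ·V₁/(2 cos θ_c) = 0.0974·683/(2·0.9286) = 35.82 m.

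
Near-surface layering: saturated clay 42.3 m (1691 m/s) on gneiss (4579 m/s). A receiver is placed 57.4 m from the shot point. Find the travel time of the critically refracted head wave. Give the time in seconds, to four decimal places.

θ_c = arcsin(V₁/V₂) = arcsin(1691/4579) = 21.67°, cos θ_c = 0.9293.
Intercept time tᵢ = 2h cos θ_c / V₁ = 2·42.3·0.9293/1691 = 0.04649 s.
t = x/V₂ + tᵢ = 57.4/4579 + 0.04649 = 0.05903 s.

0.0590 s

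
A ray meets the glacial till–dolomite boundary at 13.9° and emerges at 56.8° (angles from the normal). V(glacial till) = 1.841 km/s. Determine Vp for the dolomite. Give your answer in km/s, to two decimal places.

Snell's law: sin 13.9°/V₁ = sin 56.8°/V₂.
V₂ = V₁·sin 56.8°/sin 13.9° = 1.841 × 3.4832 = 6.41 km/s.

6.41 km/s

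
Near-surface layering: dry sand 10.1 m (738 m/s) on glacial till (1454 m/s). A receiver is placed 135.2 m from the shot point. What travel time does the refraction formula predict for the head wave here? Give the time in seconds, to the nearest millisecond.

0.117 s

θ_c = arcsin(V₁/V₂) = arcsin(738/1454) = 30.50°, cos θ_c = 0.8616.
Intercept time tᵢ = 2h cos θ_c / V₁ = 2·10.1·0.8616/738 = 0.02358 s.
t = x/V₂ + tᵢ = 135.2/1454 + 0.02358 = 0.11657 s.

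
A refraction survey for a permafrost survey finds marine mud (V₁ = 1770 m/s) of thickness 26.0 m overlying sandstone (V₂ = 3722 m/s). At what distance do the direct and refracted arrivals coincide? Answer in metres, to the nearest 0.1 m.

87.2 m

x_cross = 2h·√((V₂+V₁)/(V₂−V₁)).
(V₂+V₁)/(V₂−V₁) = (3722+1770)/(3722−1770) = 2.8135; √ = 1.6774.
x_cross = 2·26.0·1.6774 = 87.22 m.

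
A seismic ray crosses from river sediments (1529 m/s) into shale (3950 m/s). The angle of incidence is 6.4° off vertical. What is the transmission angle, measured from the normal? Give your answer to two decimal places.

16.74°

sin θ₁/V₁ = sin θ₂/V₂ ⇒ sin θ₂ = 3950·sin 6.4°/1529 = 3950·0.1115/1529 = 0.2880.
θ₂ = sin⁻¹(0.2880) = 16.74° (from vertical).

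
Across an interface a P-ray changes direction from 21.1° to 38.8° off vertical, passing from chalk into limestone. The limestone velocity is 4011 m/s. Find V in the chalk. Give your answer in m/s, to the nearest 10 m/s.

2300 m/s

sin 21.1° = 0.3600; sin 38.8° = 0.6266.
V₁ = V₂·(sin θ₁/sin θ₂) = 4011·(0.3600/0.6266) = 2304.40 m/s.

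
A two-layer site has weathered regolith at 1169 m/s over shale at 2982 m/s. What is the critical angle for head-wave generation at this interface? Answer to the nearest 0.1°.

23.1°

Critical incidence: sin θ_c = V₁/V₂ = 1169/2982 = 0.3920.
θ_c = arcsin 0.3920 = 23.08°.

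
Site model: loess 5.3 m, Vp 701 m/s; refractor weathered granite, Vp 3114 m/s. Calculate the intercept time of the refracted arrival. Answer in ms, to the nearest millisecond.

15 ms

θ_c = arcsin(V₁/V₂) = arcsin(701/3114) = 13.01°; cos θ_c = 0.9743.
tᵢ = 2h·cos θ_c / V₁ = 2·5.3·0.9743 / 701 = 0.01473 s.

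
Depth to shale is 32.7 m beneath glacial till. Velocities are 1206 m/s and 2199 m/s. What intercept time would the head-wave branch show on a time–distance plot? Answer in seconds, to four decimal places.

0.0453 s

θ_c = arcsin(V₁/V₂) = arcsin(1206/2199) = 33.26°; cos θ_c = 0.8362.
tᵢ = 2h·cos θ_c / V₁ = 2·32.7·0.8362 / 1206 = 0.04535 s.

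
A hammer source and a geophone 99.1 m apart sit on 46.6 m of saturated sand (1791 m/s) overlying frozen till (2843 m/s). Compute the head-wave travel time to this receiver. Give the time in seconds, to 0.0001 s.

0.0753 s

t = x/V₂ + 2h·√(V₂²−V₁²)/(V₁V₂).
√(V₂²−V₁²) = √(2843²−1791²) = 2207.9 m/s; delay term = 2·46.6·2207.9/(1791·2843) = 0.04041 s.
t = 99.1/2843 + 0.04041 = 0.07527 s.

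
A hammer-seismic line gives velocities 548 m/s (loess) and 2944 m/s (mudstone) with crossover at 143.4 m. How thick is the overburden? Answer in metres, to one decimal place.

x_cross = 2h·√((V₂+V₁)/(V₂−V₁)) → h = x_cross / (2·√((V₂+V₁)/(V₂−V₁))).
√((V₂+V₁)/(V₂−V₁)) = √((2944+548)/(2944−548)) = 1.2072.
h = 143.4 / (2·1.2072) = 59.39 m.

59.4 m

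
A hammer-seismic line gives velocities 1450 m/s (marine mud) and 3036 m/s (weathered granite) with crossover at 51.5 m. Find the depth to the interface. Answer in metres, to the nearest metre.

15 m

h = (x_cross/2)·√((V₂−V₁)/(V₂+V₁)).
(V₂−V₁)/(V₂+V₁) = (3036−1450)/(3036+1450) = 0.3535; √ = 0.5946.
h = (51.5/2)·0.5946 = 15.31 m.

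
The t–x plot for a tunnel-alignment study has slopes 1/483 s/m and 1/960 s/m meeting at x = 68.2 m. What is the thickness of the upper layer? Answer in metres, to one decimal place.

x_cross = 2h·√((V₂+V₁)/(V₂−V₁)) → h = x_cross / (2·√((V₂+V₁)/(V₂−V₁))).
√((V₂+V₁)/(V₂−V₁)) = √((960+483)/(960−483)) = 1.7393.
h = 68.2 / (2·1.7393) = 19.61 m.

19.6 m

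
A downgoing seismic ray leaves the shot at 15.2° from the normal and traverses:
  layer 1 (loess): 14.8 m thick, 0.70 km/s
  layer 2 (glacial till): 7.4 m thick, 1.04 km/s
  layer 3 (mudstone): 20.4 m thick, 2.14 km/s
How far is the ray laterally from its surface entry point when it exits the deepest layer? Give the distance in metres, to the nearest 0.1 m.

Apply Snell's law at each interface; in layer i the horizontal offset is hᵢ·tan θᵢ.
Layer 1: θ = 15.20°; offset = 14.8·tan 15.20° = 4.021 m.
Layer 2: sin θ = 1.04·sin 15.2°/0.70 = 0.3895, θ = 22.93°; offset = 7.4·tan 22.93° = 3.130 m.
Layer 3: sin θ = 2.14·sin 15.2°/0.70 = 0.8015, θ = 53.28°; offset = 20.4·tan 53.28° = 27.347 m.
Summing the layer offsets gives 34.498 m.

34.5 m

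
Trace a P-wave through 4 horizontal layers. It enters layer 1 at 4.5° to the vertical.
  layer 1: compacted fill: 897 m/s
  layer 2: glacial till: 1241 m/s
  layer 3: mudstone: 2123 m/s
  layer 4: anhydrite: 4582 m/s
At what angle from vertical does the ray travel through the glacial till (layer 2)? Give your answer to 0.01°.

Snell's law across each interface conserves sin θ / V, so sin θ_2 = V_2·sin θ₁/V₁.
sin θ_2 = 1241 × sin 4.5° / 897 = 0.1085.
θ_2 = arcsin 0.1085 = 6.23°.

6.23°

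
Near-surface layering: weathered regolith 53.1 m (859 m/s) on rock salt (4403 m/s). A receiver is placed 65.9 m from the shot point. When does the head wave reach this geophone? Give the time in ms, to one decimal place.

t = x/V₂ + 2h·√(V₂²−V₁²)/(V₁V₂).
√(V₂²−V₁²) = √(4403²−859²) = 4318.4 m/s; delay term = 2·53.1·4318.4/(859·4403) = 0.12126 s.
t = 65.9/4403 + 0.12126 = 0.13622 s.

136.2 ms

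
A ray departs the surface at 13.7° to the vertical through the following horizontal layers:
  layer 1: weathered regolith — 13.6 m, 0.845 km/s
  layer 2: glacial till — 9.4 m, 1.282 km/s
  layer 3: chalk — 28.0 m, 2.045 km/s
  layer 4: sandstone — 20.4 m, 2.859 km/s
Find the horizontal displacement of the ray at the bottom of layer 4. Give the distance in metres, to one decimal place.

Apply Snell's law at each interface; in layer i the horizontal offset is hᵢ·tan θᵢ.
Layer 1: θ = 13.70°; offset = 13.6·tan 13.70° = 3.315 m.
Layer 2: sin θ = 1.282·sin 13.7°/0.845 = 0.3593, θ = 21.06°; offset = 9.4·tan 21.06° = 3.619 m.
Layer 3: sin θ = 2.045·sin 13.7°/0.845 = 0.5732, θ = 34.97°; offset = 28.0·tan 34.97° = 19.585 m.
Layer 4: sin θ = 2.859·sin 13.7°/0.845 = 0.8013, θ = 53.26°; offset = 20.4·tan 53.26° = 27.326 m.
Total horizontal offset = 53.846 m.

53.8 m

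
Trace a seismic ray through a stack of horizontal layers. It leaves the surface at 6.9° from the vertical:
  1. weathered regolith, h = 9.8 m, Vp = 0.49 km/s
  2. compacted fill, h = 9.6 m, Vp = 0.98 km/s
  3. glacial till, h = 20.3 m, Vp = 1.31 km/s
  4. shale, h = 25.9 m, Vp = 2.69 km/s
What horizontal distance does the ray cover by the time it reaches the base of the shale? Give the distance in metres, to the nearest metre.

Ray parameter p = sin 6.9° / 0.49 km/s = 2.4518e-01 s/km.
Layer 1: θ = 6.90°; offset = 9.8·tan 6.90° = 1.186 m.
Layer 2: sin θ = p·0.98 = 0.2403 → θ = 13.90°; offset = 9.6·tan 13.90° = 2.376 m.
Layer 3: sin θ = p·1.31 = 0.3212 → θ = 18.73°; offset = 20.3·tan 18.73° = 6.885 m.
Layer 4: sin θ = p·2.69 = 0.6595 → θ = 41.26°; offset = 25.9·tan 41.26° = 22.725 m.
Summing the layer offsets gives 33.172 m.

33 m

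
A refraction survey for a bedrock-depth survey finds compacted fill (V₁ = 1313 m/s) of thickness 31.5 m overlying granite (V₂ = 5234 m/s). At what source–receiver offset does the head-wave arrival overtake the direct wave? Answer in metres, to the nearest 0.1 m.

81.4 m

x_cross = 2h·√((V₂+V₁)/(V₂−V₁)).
(V₂+V₁)/(V₂−V₁) = (5234+1313)/(5234−1313) = 1.6697; √ = 1.2922.
x_cross = 2·31.5·1.2922 = 81.41 m.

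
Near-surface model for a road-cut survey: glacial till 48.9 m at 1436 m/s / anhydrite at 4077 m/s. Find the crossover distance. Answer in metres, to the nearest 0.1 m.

θ_c = arcsin(1436/4077) = 20.62°, so cos θ_c = 0.9359 and tᵢ = 2h cos θ_c/V₁ = 0.0637 s.
At crossover x/V₁ = x/V₂ + tᵢ ⇒ x = tᵢ/(1/V₁ − 1/V₂) = 0.06374/(6.9638e-04 − 2.4528e-04) = 141.30 m.

141.3 m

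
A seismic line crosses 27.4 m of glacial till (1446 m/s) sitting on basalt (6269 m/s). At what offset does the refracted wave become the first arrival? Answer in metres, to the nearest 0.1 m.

69.3 m

x_cross = 2h·√((V₂+V₁)/(V₂−V₁)).
(V₂+V₁)/(V₂−V₁) = (6269+1446)/(6269−1446) = 1.5996; √ = 1.2648.
x_cross = 2·27.4·1.2648 = 69.31 m.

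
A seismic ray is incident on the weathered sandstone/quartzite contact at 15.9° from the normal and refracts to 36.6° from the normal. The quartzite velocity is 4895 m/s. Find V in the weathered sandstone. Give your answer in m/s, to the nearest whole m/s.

sin 15.9° = 0.2740; sin 36.6° = 0.5962.
V₁ = V₂·(sin θ₁/sin θ₂) = 4895·(0.2740/0.5962) = 2249.20 m/s.

2249 m/s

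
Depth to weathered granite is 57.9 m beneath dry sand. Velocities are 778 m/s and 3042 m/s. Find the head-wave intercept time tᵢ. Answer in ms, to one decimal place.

143.9 ms

tᵢ = 2h·√(V₂²−V₁²)/(V₁V₂).
√(V₂²−V₁²) = √(3042²−778²) = 2940.8 m/s.
tᵢ = 2·57.9·2940.8/(778·3042) = 0.14389 s.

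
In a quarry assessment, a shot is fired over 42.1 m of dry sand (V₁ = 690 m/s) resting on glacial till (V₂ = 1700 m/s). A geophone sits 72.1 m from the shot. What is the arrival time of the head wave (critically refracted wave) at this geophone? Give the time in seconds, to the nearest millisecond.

t = x/V₂ + 2h·√(V₂²−V₁²)/(V₁V₂).
√(V₂²−V₁²) = √(1700²−690²) = 1553.7 m/s; delay term = 2·42.1·1553.7/(690·1700) = 0.11153 s.
t = 72.1/1700 + 0.11153 = 0.15394 s.

0.154 s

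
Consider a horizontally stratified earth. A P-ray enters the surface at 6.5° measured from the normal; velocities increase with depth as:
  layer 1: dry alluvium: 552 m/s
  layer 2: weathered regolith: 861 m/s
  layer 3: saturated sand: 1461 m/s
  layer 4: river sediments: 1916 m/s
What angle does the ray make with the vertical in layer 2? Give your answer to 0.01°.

Ray parameter p = sin 6.5° / 552 = 2.0508e-04 s/m.
sin θ_2 = p·V_2 = 2.0508e-04 × 861 = 0.1766.
θ_2 = 10.17° from the vertical.

10.17°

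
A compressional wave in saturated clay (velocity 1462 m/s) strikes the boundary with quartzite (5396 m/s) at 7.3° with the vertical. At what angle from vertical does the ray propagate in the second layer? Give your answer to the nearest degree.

Snell's law: sin θ₂ = (V₂/V₁)·sin θ₁ = (5396/1462)·sin 7.3° = 0.4690.
θ₂ = sin⁻¹(0.4690) = 27.97° (from vertical).

28°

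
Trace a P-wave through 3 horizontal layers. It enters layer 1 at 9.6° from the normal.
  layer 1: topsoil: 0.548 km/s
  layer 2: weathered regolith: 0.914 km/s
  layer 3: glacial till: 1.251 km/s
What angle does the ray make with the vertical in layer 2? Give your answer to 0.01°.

16.15°

Snell's law across each interface conserves sin θ / V, so sin θ_2 = V_2·sin θ₁/V₁.
sin θ_2 = 0.914 × sin 9.6° / 0.548 = 0.2782.
θ_2 = arcsin 0.2782 = 16.15°.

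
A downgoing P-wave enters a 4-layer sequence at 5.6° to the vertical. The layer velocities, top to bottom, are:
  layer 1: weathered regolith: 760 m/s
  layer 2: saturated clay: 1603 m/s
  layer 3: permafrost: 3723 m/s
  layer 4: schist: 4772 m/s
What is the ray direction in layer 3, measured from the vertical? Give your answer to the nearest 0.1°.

Ray parameter p = sin 5.6° / 760 = 1.2840e-04 s/m.
sin θ_3 = p·V_3 = 1.2840e-04 × 3723 = 0.4780.
θ_3 = 28.56° from the vertical.

28.6°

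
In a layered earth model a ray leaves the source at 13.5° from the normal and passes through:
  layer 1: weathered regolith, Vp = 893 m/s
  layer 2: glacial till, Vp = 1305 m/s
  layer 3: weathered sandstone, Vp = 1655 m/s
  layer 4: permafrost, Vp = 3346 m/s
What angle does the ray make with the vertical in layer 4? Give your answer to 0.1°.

Ray parameter p = sin 13.5° / 893 = 2.6142e-04 s/m.
sin θ_4 = p·V_4 = 2.6142e-04 × 3346 = 0.8747.
θ_4 = 61.01° from the vertical.

61.0°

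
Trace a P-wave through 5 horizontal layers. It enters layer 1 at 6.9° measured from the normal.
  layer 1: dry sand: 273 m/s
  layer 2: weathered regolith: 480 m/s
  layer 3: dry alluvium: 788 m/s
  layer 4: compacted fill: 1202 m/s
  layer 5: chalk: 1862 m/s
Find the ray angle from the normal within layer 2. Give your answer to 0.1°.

12.2°

Snell's law across each interface conserves sin θ / V, so sin θ_2 = V_2·sin θ₁/V₁.
sin θ_2 = 480 × sin 6.9° / 273 = 0.2112.
θ_2 = arcsin 0.2112 = 12.19°.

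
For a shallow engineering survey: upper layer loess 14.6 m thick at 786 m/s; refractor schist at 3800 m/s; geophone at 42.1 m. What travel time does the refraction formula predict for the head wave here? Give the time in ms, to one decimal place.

θ_c = arcsin(V₁/V₂) = arcsin(786/3800) = 11.94°, cos θ_c = 0.9784.
Intercept time tᵢ = 2h cos θ_c / V₁ = 2·14.6·0.9784/786 = 0.03635 s.
t = x/V₂ + tᵢ = 42.1/3800 + 0.03635 = 0.04743 s.

47.4 ms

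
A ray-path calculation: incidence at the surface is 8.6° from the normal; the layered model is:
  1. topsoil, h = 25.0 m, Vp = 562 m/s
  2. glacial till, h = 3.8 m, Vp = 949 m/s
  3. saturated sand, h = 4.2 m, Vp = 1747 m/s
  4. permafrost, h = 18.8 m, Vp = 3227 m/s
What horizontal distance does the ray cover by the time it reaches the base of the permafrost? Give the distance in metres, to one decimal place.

38.5 m

Apply Snell's law at each interface; in layer i the horizontal offset is hᵢ·tan θᵢ.
Layer 1: θ = 8.60°; offset = 25.0·tan 8.60° = 3.781 m.
Layer 2: sin θ = 949·sin 8.6°/562 = 0.2525, θ = 14.63°; offset = 3.8·tan 14.63° = 0.992 m.
Layer 3: sin θ = 1747·sin 8.6°/562 = 0.4648, θ = 27.70°; offset = 4.2·tan 27.70° = 2.205 m.
Layer 4: sin θ = 3227·sin 8.6°/562 = 0.8586, θ = 59.16°; offset = 18.8·tan 59.16° = 31.491 m.
Summing the layer offsets gives 38.469 m.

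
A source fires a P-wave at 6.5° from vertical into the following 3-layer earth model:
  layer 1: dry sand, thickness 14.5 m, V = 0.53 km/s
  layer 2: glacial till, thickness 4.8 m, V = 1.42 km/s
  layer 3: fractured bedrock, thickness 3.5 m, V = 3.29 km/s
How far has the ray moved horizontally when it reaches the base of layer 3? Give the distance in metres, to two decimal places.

6.64 m

Apply Snell's law at each interface; in layer i the horizontal offset is hᵢ·tan θᵢ.
Layer 1: θ = 6.50°; offset = 14.5·tan 6.50° = 1.6521 m.
Layer 2: sin θ = 1.42·sin 6.5°/0.53 = 0.3033, θ = 17.66°; offset = 4.8·tan 17.66° = 1.5278 m.
Layer 3: sin θ = 3.29·sin 6.5°/0.53 = 0.7027, θ = 44.65°; offset = 3.5·tan 44.65° = 3.4569 m.
Σ offsets = 6.6368 m.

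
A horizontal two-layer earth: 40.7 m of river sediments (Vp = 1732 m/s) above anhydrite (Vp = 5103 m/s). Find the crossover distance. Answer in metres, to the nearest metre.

θ_c = arcsin(1732/5103) = 19.84°, so cos θ_c = 0.9406 and tᵢ = 2h cos θ_c/V₁ = 0.0442 s.
At crossover x/V₁ = x/V₂ + tᵢ ⇒ x = tᵢ/(1/V₁ − 1/V₂) = 0.04421/(5.7737e-04 − 1.9596e-04) = 115.91 m.

116 m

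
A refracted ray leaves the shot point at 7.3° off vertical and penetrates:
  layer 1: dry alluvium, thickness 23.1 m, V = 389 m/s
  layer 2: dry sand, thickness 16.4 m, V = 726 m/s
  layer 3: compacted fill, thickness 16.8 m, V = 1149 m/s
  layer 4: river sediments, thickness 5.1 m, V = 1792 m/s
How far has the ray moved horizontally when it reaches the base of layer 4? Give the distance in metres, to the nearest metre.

17 m

Ray parameter p = sin 7.3° / 389 m/s = 3.2664e-04 s/m.
Layer 1: θ = 7.30°; offset = 23.1·tan 7.30° = 2.959 m.
Layer 2: sin θ = p·726 = 0.2371 → θ = 13.72°; offset = 16.4·tan 13.72° = 4.003 m.
Layer 3: sin θ = p·1149 = 0.3753 → θ = 22.04°; offset = 16.8·tan 22.04° = 6.803 m.
Layer 4: sin θ = p·1792 = 0.5853 → θ = 35.83°; offset = 5.1·tan 35.83° = 3.682 m.
Σ offsets = 17.447 m.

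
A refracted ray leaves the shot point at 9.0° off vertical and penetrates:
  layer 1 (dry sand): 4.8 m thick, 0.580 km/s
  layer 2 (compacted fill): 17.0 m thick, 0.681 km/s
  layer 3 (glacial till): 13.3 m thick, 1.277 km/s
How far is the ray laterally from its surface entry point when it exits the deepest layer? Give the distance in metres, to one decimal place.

8.8 m

Apply Snell's law at each interface; in layer i the horizontal offset is hᵢ·tan θᵢ.
Layer 1: θ = 9.00°; offset = 4.8·tan 9.00° = 0.760 m.
Layer 2: sin θ = 0.681·sin 9.0°/0.580 = 0.1837, θ = 10.58°; offset = 17.0·tan 10.58° = 3.177 m.
Layer 3: sin θ = 1.277·sin 9.0°/0.580 = 0.3444, θ = 20.15°; offset = 13.3·tan 20.15° = 4.879 m.
Σ offsets = 8.816 m.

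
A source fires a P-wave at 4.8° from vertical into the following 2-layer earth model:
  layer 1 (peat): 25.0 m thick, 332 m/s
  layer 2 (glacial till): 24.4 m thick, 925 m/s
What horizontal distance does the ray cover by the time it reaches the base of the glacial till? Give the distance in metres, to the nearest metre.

Apply Snell's law at each interface; in layer i the horizontal offset is hᵢ·tan θᵢ.
Layer 1: θ = 4.80°; offset = 25.0·tan 4.80° = 2.099 m.
Layer 2: sin θ = 925·sin 4.8°/332 = 0.2331, θ = 13.48°; offset = 24.4·tan 13.48° = 5.850 m.
Summing the layer offsets gives 7.949 m.

8 m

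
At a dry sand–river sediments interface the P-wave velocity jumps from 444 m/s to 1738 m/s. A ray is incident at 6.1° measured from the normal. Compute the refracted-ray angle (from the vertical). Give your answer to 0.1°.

24.6°

Snell's law: sin θ₂ = (V₂/V₁)·sin θ₁ = (1738/444)·sin 6.1° = 0.4160.
θ₂ = arcsin 0.4160 = 24.58° from the normal.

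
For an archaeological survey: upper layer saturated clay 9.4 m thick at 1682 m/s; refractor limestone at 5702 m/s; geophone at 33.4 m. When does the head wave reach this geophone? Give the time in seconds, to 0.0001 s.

θ_c = arcsin(V₁/V₂) = arcsin(1682/5702) = 17.16°, cos θ_c = 0.9555.
Intercept time tᵢ = 2h cos θ_c / V₁ = 2·9.4·0.9555/1682 = 0.01068 s.
t = x/V₂ + tᵢ = 33.4/5702 + 0.01068 = 0.01654 s.

0.0165 s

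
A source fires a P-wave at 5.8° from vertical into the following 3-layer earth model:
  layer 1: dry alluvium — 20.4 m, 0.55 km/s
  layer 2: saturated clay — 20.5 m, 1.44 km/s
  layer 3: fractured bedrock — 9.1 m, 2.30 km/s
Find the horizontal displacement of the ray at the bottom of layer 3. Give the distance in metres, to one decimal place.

Apply Snell's law at each interface; in layer i the horizontal offset is hᵢ·tan θᵢ.
Layer 1: θ = 5.80°; offset = 20.4·tan 5.80° = 2.072 m.
Layer 2: sin θ = 1.44·sin 5.8°/0.55 = 0.2646, θ = 15.34°; offset = 20.5·tan 15.34° = 5.624 m.
Layer 3: sin θ = 2.30·sin 5.8°/0.55 = 0.4226, θ = 25.00°; offset = 9.1·tan 25.00° = 4.243 m.
Σ offsets = 11.940 m.

11.9 m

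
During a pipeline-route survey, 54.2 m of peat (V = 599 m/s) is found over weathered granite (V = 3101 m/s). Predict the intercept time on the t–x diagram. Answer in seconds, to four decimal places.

θ_c = arcsin(V₁/V₂) = arcsin(599/3101) = 11.14°; cos θ_c = 0.9812.
tᵢ = 2h·cos θ_c / V₁ = 2·54.2·0.9812 / 599 = 0.17756 s.

0.1776 s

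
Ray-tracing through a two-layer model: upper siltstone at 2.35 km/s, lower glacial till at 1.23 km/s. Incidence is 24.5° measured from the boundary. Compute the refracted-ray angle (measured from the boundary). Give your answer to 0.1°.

61.6°

Convert to the normal: θ₁ = 90° − 24.5° = 65.5°.
Snell's law: sin θ₂ = (V₂/V₁)·sin θ₁ = (1.23/2.35)·sin 65.5° = 0.4763.
θ₂ = arcsin 0.4763 = 28.44° from the normal.
From the interface: 90° − 28.44° = 61.56°.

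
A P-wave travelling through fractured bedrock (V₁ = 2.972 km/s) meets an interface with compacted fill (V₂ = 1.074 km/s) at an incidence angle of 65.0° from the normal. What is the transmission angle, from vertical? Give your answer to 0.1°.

Snell's law: sin θ₂ = (V₂/V₁)·sin θ₁ = (1.074/2.972)·sin 65.0° = 0.3275.
θ₂ = arcsin 0.3275 = 19.12° from the normal.

19.1°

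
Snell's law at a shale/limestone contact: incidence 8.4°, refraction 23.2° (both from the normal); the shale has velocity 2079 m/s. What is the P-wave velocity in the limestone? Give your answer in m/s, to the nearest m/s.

Snell's law: sin 8.4°/V₁ = sin 23.2°/V₂.
V₂ = V₁·sin 23.2°/sin 8.4° = 2079 × 2.6967 = 5606.44 m/s.

5606 m/s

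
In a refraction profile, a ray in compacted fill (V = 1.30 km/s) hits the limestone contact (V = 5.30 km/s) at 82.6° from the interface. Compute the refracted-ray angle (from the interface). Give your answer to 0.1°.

Angle from the normal: 90° − 82.6° = 7.4°.
Snell's law: sin θ₂ = (V₂/V₁)·sin θ₁ = (5.30/1.30)·sin 7.4° = 0.5251.
θ₂ = sin⁻¹(0.5251) = 31.67° (from vertical).
From the interface: 90° − 31.67° = 58.33°.

58.3°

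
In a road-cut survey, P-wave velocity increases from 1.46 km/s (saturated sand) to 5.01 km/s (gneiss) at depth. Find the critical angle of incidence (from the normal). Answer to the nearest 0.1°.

Critical incidence: sin θ_c = V₁/V₂ = 1.46/5.01 = 0.2914.
θ_c = arcsin 0.2914 = 16.94°.

16.9°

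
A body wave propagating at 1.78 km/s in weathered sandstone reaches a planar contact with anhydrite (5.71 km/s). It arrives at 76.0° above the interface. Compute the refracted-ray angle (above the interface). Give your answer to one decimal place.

39.1°

Convert to the normal: θ₁ = 90° − 76.0° = 14.0°.
Snell's law: sin θ₂ = (V₂/V₁)·sin θ₁ = (5.71/1.78)·sin 14.0° = 0.7761.
θ₂ = sin⁻¹(0.7761) = 50.90° (from vertical).
From the interface: 90° − 50.90° = 39.10°.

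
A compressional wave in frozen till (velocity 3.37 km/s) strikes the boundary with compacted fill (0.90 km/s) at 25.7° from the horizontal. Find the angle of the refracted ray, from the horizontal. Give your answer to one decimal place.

76.1°

Angle from the normal: 90° − 25.7° = 64.3°.
sin θ₁/V₁ = sin θ₂/V₂ ⇒ sin θ₂ = 0.90·sin 64.3°/3.37 = 0.90·0.9011/3.37 = 0.2406.
θ₂ = sin⁻¹(0.2406) = 13.92° (from vertical).
From the interface: 90° − 13.92° = 76.08°.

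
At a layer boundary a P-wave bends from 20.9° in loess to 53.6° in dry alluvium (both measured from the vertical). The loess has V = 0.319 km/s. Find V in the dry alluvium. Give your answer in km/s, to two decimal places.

Snell's law: sin 20.9°/V₁ = sin 53.6°/V₂.
V₂ = V₁·sin 53.6°/sin 20.9° = 0.319 × 2.2563 = 0.72 km/s.

0.72 km/s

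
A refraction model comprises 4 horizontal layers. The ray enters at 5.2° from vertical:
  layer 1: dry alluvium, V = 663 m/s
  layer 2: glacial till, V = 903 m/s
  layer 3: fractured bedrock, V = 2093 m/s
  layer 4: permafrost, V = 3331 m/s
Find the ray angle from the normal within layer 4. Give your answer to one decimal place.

27.1°

Ray parameter p = sin 5.2° / 663 = 1.3670e-04 s/m.
sin θ_4 = p·V_4 = 1.3670e-04 × 3331 = 0.4554.
θ_4 = 27.09° from the vertical.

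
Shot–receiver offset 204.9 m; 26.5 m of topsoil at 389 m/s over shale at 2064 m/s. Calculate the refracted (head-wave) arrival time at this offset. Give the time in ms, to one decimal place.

233.1 ms

θ_c = arcsin(V₁/V₂) = arcsin(389/2064) = 10.86°, cos θ_c = 0.9821.
Intercept time tᵢ = 2h cos θ_c / V₁ = 2·26.5·0.9821/389 = 0.13381 s.
t = x/V₂ + tᵢ = 204.9/2064 + 0.13381 = 0.23308 s.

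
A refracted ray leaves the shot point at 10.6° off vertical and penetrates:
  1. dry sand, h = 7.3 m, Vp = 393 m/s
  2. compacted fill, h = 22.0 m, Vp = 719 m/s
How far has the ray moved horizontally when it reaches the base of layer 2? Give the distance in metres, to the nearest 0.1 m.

p = sin θ₁/V₁ = sin 10.6°/393 = 4.6807e-04 s/m is conserved through the stack.
Layer 1: θ = 10.60°; offset = 7.3·tan 10.60° = 1.366 m.
Layer 2: sin θ = p·719 = 0.3365 → θ = 19.67°; offset = 22.0·tan 19.67° = 7.863 m.
Total horizontal offset = 9.229 m.

9.2 m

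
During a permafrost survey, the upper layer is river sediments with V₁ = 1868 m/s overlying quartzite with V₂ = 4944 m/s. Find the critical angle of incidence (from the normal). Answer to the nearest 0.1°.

Critical incidence: sin θ_c = V₁/V₂ = 1868/4944 = 0.3778.
θ_c = arcsin 0.3778 = 22.20°.

22.2°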